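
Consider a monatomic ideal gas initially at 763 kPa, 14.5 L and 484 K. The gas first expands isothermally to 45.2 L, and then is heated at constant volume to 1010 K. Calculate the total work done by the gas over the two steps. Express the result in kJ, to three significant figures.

W_total ≈ 12.6 kJ

Step 1 (isothermal): W = P₁V₁ ln(V₂/V₁) = (11064) ln(45.2/14.5) = 12579 J.
Step 2 (isochoric): W = 0 (constant volume).
W_total = 12579 + 0 = 12579 J.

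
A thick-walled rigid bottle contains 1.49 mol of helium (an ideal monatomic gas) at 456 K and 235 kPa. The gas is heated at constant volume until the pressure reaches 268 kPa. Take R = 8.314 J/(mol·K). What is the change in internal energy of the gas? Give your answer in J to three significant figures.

ΔU ≈ 1190 J

Constant volume ⇒ W = 0, so Q = ΔU = nCᵥΔT with Cᵥ = 3R/2 = 12.47 J/(mol·K).
At constant V, T₂/T₁ = P₂/P₁ ⇒ ΔT = T₁(P₂/P₁ − 1) = 456·(268/235 − 1) = 64.03 K.
ΔU = (1.49)(12.47)(64.03) = 1190 J.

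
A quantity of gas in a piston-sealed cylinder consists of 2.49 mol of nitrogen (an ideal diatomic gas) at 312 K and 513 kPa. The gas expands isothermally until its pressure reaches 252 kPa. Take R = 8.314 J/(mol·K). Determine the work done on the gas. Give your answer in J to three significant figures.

W ≈ -4590 J

Isothermal process: W = nRT ln(V₂/V₁) = nRT ln(P₁/P₂).
W = (2.49)(8.314)(312) × ln(513/252)
  = 6459 × ln(2.036) = 6459 × 0.7108
W_by_gas = 4591 J; work on gas = −W_by = -4591 J.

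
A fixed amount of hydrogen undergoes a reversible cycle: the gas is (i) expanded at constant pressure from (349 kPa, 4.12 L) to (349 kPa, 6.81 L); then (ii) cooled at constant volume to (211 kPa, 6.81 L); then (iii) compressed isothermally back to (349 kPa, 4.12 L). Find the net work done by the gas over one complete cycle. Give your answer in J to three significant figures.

Leg (i): W = PΔV = (349)(6.81 − 4.12) = 938.8 J.
Leg (ii): W = 0.
Leg (iii): W = PᵢVᵢ ln(V_f/Vᵢ) = (1437) ln(4.12/6.81) = -722.1 J.
W_net = 938.8 − 722.1 = 216.7 J.

W_net ≈ 217 J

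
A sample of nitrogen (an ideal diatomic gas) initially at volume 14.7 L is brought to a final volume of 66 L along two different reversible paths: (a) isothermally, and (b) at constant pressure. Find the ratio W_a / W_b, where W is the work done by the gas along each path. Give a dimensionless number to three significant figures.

W_a / W_b ≈ 0.430

Path (a) isothermal: W = P₁V₁ ln(V₂/V₁) → W_a/(P₁V₁) = 1.502.
Path (b) isobaric: W = P₁(V₂ − V₁) → W_b/(P₁V₁) = 3.49.
W_a / W_b = 1.502 / 3.49 = 0.4303.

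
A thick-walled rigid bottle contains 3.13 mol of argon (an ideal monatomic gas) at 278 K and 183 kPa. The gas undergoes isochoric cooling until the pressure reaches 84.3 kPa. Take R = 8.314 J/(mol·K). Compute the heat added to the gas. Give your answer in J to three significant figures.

Constant volume ⇒ W = 0, so Q = ΔU = nCᵥΔT with Cᵥ = 3R/2 = 12.47 J/(mol·K).
At constant V, T₂/T₁ = P₂/P₁ ⇒ ΔT = T₁(P₂/P₁ − 1) = 278·(84.3/183 − 1) = -149.9 K.
ΔU = (3.13)(12.47)(-149.9) = -5853 J.

Q ≈ -5850 J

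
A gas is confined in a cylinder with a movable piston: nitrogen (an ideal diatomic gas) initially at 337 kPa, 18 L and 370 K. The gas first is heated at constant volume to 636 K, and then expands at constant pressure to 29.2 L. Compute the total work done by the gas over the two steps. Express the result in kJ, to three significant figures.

W_total ≈ 6.49 kJ

Step 1 (isochoric): W = 0 (constant volume).
After step 1: P = 579.3 kPa (V unchanged).
Step 2 (isobaric): W = PΔV = (579.3 kPa)(29.2 − 18 L) = 6488 J.
W_total = 0 + 6488 = 6488 J.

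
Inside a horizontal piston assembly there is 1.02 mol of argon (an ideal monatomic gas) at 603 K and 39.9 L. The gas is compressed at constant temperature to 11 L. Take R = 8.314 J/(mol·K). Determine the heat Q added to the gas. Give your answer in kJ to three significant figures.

Isothermal ⇒ ΔU = 0, so Q = W = nRT ln(V₂/V₁).
Q = (1.02)(8.314)(603) ln(11/39.9) = 5114 × -1.288 = -6589 J.

Q ≈ -6.59 kJ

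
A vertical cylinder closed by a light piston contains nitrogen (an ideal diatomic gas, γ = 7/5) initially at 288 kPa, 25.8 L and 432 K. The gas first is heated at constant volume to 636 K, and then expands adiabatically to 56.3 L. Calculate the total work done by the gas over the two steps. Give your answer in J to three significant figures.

Step 1 (isochoric): W = 0 (constant volume).
After step 1: P = 424 kPa (V unchanged).
Step 2 (adiabatic): W = (P₁V₁ − P₂V₂)/(γ−1) = (10939 − 8006)/0.4 = 7332 J.
W_total = 0 + 7332 = 7332 J.

W_total ≈ 7330 J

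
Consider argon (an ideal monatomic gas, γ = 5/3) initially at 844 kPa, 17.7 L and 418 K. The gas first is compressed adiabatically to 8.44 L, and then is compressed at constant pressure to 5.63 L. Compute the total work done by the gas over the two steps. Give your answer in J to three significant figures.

Step 1 (adiabatic): W = (P₁V₁ − P₂V₂)/(γ−1) = (14939 − 24476)/0.667 = -14305 J.
After step 1: P = 2900 kPa, V = 8.44 L, T = 684.9 K.
Step 2 (isobaric): W = PΔV = (2900 kPa)(5.63 − 8.44 L) = -8149 J.
W_total = -14305 − 8149 = -22454 J.

W_total ≈ -22500 J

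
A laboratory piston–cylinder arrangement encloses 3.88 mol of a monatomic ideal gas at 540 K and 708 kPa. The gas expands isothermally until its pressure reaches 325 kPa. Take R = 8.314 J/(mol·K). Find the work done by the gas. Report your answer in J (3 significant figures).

Isothermal process: W = nRT ln(V₂/V₁) = nRT ln(P₁/P₂).
W = (3.88)(8.314)(540) × ln(708/325)
  = 17419 × ln(2.178) = 17419 × 0.7786
W_by_gas = 13563 J.

W ≈ 13600 J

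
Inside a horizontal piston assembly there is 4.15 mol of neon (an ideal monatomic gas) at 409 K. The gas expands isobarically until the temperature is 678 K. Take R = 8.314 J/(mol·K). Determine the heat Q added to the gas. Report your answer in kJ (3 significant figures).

Isobaric: W = nRΔT = (4.15)(8.314)(269) = 9281 J.
ΔU = nCᵥΔT with Cᵥ = 3R/2: ΔU = (4.15)(12.47)(269) = 13922 J.
Q = ΔU + W = 13922 + 9281 = 23203 J.

Q ≈ 23.2 kJ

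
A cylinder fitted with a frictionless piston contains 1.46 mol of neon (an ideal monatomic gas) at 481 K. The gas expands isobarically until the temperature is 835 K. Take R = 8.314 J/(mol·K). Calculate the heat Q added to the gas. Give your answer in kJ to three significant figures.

Isobaric: W = nRΔT = (1.46)(8.314)(354) = 4297 J.
ΔU = nCᵥΔT with Cᵥ = 3R/2: ΔU = (1.46)(12.47)(354) = 6446 J.
Q = ΔU + W = 6446 + 4297 = 10743 J.

Q ≈ 10.7 kJ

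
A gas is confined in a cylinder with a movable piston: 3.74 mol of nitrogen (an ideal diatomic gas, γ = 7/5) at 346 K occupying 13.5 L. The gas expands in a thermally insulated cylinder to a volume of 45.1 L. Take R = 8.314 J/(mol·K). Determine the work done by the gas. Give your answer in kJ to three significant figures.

W ≈ 10.3 kJ

Adiabatic: TV^(γ−1) = const with γ = 7/5.
T₂ = T₁ (V₁/V₂)^(γ−1) = 346 × (13.5/45.1)^0.4 = 346 × 0.6173 = 213.6 K.
W_by = nCᵥ(T₁ − T₂) = (3.74)(20.79)(346 − 213.6) = 10295 J.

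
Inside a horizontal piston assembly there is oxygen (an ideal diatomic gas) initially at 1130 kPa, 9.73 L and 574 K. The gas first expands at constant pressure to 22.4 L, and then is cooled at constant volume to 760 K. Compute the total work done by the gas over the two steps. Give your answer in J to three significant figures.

W_total ≈ 14300 J

Step 1 (isobaric): W = PΔV = (1130 kPa)(22.4 − 9.73 L) = 14317 J.
Step 2 (isochoric): W = 0 (constant volume).
W_total = 14317 + 0 = 14317 J.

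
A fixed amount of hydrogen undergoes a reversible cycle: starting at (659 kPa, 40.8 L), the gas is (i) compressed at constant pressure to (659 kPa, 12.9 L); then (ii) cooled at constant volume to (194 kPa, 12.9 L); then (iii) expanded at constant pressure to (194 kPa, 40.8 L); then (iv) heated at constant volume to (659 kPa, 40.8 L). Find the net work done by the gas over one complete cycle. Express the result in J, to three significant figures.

Constant-volume legs do no work.
W(i) = (659)(12.9 − 40.8) = -18386 J; W(iii) = (194)(40.8 − 12.9) = 5413 J.
W_net = -18386 + 5413 = -12974 J (the counter-clockwise enclosed area).

W_net ≈ -13000 J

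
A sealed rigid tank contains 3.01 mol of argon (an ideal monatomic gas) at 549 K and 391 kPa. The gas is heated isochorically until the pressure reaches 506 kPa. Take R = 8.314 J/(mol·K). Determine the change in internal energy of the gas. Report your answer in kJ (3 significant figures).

Constant volume ⇒ W = 0, so Q = ΔU = nCᵥΔT with Cᵥ = 3R/2 = 12.47 J/(mol·K).
At constant V, T₂/T₁ = P₂/P₁ ⇒ ΔT = T₁(P₂/P₁ − 1) = 549·(506/391 − 1) = 161.5 K.
ΔU = (3.01)(12.47)(161.5) = 6061 J.

ΔU ≈ 6.06 kJ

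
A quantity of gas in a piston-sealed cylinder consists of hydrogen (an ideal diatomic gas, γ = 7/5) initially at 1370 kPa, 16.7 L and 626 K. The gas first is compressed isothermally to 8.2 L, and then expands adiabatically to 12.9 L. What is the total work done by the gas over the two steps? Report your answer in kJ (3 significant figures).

Step 1 (isothermal): W = P₁V₁ ln(V₂/V₁) = (22879) ln(8.2/16.7) = -16273 J.
After step 1: P = 2790 kPa, V = 8.2 L, T = 626 K.
Step 2 (adiabatic): W = (P₁V₁ − P₂V₂)/(γ−1) = (22879 − 19087)/0.4 = 9481 J.
W_total = -16273 + 9481 = -6792 J.

W_total ≈ -6.79 kJ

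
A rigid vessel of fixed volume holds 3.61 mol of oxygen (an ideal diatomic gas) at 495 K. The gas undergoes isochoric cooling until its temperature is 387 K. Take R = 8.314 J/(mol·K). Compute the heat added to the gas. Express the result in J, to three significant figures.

Q ≈ -8100 J

Constant volume ⇒ W = 0, so Q = ΔU = nCᵥΔT with Cᵥ = 5R/2 = 20.79 J/(mol·K).
ΔU = (3.61)(20.79)(387 − 495) = -8104 J.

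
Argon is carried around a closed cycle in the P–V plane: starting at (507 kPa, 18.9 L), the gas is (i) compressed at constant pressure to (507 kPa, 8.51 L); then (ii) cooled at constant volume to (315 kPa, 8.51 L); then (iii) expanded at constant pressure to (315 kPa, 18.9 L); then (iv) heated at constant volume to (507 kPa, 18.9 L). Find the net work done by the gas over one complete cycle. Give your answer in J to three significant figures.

W_net ≈ -1990 J

Constant-volume legs do no work.
W(i) = (507)(8.51 − 18.9) = -5268 J; W(iii) = (315)(18.9 − 8.51) = 3273 J.
W_net = -5268 + 3273 = -1995 J (the counter-clockwise enclosed area).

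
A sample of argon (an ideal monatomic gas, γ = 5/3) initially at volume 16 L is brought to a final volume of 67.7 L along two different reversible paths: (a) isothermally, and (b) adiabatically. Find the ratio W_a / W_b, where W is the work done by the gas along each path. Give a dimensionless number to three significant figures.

W_a / W_b ≈ 1.56

Path (a) isothermal: W = P₁V₁ ln(V₂/V₁) → W_a/(P₁V₁) = 1.442.
Path (b) adiabatic: W = P₁V₁(1 − (V₁/V₂)^(γ−1))/(γ−1) → W_b/(P₁V₁) = 0.9266.
W_a / W_b = 1.442 / 0.9266 = 1.557.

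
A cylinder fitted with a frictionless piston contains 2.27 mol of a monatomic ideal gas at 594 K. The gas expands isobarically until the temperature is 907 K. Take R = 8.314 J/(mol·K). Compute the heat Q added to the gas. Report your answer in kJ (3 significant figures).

Isobaric: W = nRΔT = (2.27)(8.314)(313) = 5907 J.
ΔU = nCᵥΔT with Cᵥ = 3R/2: ΔU = (2.27)(12.47)(313) = 8861 J.
Q = ΔU + W = 8861 + 5907 = 14768 J.

Q ≈ 14.8 kJ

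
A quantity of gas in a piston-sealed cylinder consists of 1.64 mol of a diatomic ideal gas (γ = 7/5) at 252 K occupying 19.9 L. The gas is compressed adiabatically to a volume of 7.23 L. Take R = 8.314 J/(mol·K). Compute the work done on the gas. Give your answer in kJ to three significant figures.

W ≈ 4.29 kJ

Adiabatic: TV^(γ−1) = const with γ = 7/5.
T₂ = T₁ (V₁/V₂)^(γ−1) = 252 × (19.9/7.23)^0.4 = 252 × 1.499 = 377.8 K.
W_by = nCᵥ(T₁ − T₂) = (1.64)(20.79)(252 − 377.8) = -4289 J.
Work on gas = −W_by = 4289 J.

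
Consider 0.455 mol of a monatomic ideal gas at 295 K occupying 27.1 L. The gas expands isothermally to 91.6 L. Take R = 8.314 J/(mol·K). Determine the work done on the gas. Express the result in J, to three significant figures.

Isothermal: W = nRT ln(V₂/V₁).
W = (0.455)(8.314)(295) × ln(91.6/27.1)
  = 1116 × 1.218
W_by_gas = 1359 J; work on gas = −W_by = -1359 J.

W ≈ -1360 J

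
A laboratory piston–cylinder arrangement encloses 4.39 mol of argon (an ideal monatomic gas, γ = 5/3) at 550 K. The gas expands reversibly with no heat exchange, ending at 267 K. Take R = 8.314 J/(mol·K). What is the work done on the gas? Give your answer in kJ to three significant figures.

W ≈ -15.5 kJ

Adiabatic ⇒ Q = 0, so W_by = −ΔU = nCᵥ(T₁ − T₂).
Cᵥ = 3R/2 = 12.47 J/(mol·K).
W = (4.39)(12.47)(550 − 267) = 15494 J.
Work on gas = −W_by = -15494 J.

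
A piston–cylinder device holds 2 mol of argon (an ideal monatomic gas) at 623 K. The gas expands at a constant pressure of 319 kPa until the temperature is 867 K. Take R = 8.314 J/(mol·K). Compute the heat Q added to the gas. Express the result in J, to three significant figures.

Isobaric: W = nRΔT = (2)(8.314)(244) = 4057 J.
ΔU = nCᵥΔT with Cᵥ = 3R/2: ΔU = (2)(12.47)(244) = 6086 J.
Q = ΔU + W = 6086 + 4057 = 10143 J.

Q ≈ 10100 J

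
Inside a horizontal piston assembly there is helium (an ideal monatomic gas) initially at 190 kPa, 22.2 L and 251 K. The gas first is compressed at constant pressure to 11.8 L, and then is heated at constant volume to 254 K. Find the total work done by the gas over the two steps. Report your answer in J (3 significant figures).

Step 1 (isobaric): W = PΔV = (190 kPa)(11.8 − 22.2 L) = -1976 J.
Step 2 (isochoric): W = 0 (constant volume).
W_total = -1976 + 0 = -1976 J.

W_total ≈ -1980 J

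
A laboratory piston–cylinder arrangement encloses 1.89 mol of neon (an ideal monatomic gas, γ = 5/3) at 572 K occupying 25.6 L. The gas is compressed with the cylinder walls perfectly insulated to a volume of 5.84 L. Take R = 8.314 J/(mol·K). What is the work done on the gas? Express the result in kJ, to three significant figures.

Adiabatic: TV^(γ−1) = const with γ = 5/3.
T₂ = T₁ (V₁/V₂)^(γ−1) = 572 × (25.6/5.84)^0.667 = 572 × 2.678 = 1532 K.
W_by = nCᵥ(T₁ − T₂) = (1.89)(12.47)(572 − 1532) = -22629 J.
Work on gas = −W_by = 22629 J.

W ≈ 22.6 kJ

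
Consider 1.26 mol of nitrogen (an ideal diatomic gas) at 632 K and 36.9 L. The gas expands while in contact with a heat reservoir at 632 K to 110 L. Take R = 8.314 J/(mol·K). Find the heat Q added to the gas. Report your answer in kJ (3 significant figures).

Isothermal ⇒ ΔU = 0, so Q = W = nRT ln(V₂/V₁).
Q = (1.26)(8.314)(632) ln(110/36.9) = 6621 × 1.092 = 7231 J.

Q ≈ 7.23 kJ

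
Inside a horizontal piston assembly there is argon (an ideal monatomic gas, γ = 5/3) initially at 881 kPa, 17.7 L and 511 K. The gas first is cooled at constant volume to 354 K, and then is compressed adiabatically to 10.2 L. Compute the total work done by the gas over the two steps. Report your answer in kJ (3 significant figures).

W_total ≈ -7.20 kJ

Step 1 (isochoric): W = 0 (constant volume).
After step 1: P = 610.3 kPa (V unchanged).
Step 2 (adiabatic): W = (P₁V₁ − P₂V₂)/(γ−1) = (10803 − 15600)/0.667 = -7195 J.
W_total = 0 − 7195 = -7195 J.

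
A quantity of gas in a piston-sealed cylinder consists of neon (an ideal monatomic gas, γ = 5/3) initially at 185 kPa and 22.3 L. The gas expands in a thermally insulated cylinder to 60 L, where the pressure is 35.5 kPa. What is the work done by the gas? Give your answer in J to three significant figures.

W ≈ 2990 J

Adiabatic: W = (P₁V₁ − P₂V₂)/(γ − 1) with γ = 5/3.
P₁V₁ = 4126 J, P₂V₂ = 2130 J.
W = (4126 − 2130) / 0.6667 = 2993 J.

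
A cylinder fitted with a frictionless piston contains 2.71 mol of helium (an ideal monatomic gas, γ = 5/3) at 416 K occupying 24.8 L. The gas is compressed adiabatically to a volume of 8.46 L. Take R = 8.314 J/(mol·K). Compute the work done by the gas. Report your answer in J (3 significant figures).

W ≈ -14700 J

Adiabatic: TV^(γ−1) = const with γ = 5/3.
T₂ = T₁ (V₁/V₂)^(γ−1) = 416 × (24.8/8.46)^0.667 = 416 × 2.048 = 852.1 K.
W_by = nCᵥ(T₁ − T₂) = (2.71)(12.47)(416 − 852.1) = -14738 J.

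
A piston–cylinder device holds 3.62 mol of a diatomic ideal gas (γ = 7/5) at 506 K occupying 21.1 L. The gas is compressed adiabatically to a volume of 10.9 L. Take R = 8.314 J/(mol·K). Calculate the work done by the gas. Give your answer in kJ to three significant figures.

W ≈ -11.5 kJ

Adiabatic: TV^(γ−1) = const with γ = 7/5.
T₂ = T₁ (V₁/V₂)^(γ−1) = 506 × (21.1/10.9)^0.4 = 506 × 1.302 = 659 K.
W_by = nCᵥ(T₁ − T₂) = (3.62)(20.79)(506 − 659) = -11513 J.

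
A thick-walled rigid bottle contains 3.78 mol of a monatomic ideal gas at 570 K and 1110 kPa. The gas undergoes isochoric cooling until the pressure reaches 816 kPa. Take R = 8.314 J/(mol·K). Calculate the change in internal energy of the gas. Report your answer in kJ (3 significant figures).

Constant volume ⇒ W = 0, so Q = ΔU = nCᵥΔT with Cᵥ = 3R/2 = 12.47 J/(mol·K).
At constant V, T₂/T₁ = P₂/P₁ ⇒ ΔT = T₁(P₂/P₁ − 1) = 570·(816/1110 − 1) = -151 K.
ΔU = (3.78)(12.47)(-151) = -7117 J.

ΔU ≈ -7.12 kJ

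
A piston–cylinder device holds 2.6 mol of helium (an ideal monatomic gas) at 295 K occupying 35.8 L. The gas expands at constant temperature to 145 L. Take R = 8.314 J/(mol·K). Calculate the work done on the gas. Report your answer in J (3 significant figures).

W ≈ -8920 J

Isothermal: W = nRT ln(V₂/V₁).
W = (2.6)(8.314)(295) × ln(145/35.8)
  = 6377 × 1.399
W_by_gas = 8920 J; work on gas = −W_by = -8920 J.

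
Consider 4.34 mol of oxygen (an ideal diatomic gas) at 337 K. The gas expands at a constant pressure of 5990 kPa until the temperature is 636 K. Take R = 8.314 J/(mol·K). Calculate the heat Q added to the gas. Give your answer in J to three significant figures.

Q ≈ 37800 J

Isobaric: W = nRΔT = (4.34)(8.314)(299) = 10789 J.
ΔU = nCᵥΔT with Cᵥ = 5R/2: ΔU = (4.34)(20.79)(299) = 26972 J.
Q = ΔU + W = 26972 + 10789 = 37761 J.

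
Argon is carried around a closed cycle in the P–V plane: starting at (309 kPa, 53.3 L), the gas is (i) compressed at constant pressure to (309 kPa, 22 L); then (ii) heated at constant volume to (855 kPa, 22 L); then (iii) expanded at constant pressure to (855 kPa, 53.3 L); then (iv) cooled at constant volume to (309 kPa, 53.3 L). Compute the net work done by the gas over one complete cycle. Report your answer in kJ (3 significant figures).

W_net ≈ 17.1 kJ

Constant-volume legs do no work.
W(i) = (309)(22 − 53.3) = -9672 J; W(iii) = (855)(53.3 − 22) = 26761 J.
W_net = -9672 + 26761 = 17090 J (the clockwise enclosed area).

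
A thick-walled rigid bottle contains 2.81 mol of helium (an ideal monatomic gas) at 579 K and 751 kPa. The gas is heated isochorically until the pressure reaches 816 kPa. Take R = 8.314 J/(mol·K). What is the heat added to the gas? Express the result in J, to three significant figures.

Constant volume ⇒ W = 0, so Q = ΔU = nCᵥΔT with Cᵥ = 3R/2 = 12.47 J/(mol·K).
At constant V, T₂/T₁ = P₂/P₁ ⇒ ΔT = T₁(P₂/P₁ − 1) = 579·(816/751 − 1) = 50.11 K.
ΔU = (2.81)(12.47)(50.11) = 1756 J.

Q ≈ 1760 J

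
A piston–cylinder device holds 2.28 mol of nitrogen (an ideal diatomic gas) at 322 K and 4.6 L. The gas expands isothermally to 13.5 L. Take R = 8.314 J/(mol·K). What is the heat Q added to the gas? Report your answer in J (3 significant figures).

Isothermal ⇒ ΔU = 0, so Q = W = nRT ln(V₂/V₁).
Q = (2.28)(8.314)(322) ln(13.5/4.6) = 6104 × 1.077 = 6572 J.

Q ≈ 6570 J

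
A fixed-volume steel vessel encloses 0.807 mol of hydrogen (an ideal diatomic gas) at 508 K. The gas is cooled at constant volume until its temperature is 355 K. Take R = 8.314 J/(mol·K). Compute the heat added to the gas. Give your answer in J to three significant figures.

Q ≈ -2570 J

Constant volume ⇒ W = 0, so Q = ΔU = nCᵥΔT with Cᵥ = 5R/2 = 20.79 J/(mol·K).
ΔU = (0.807)(20.79)(355 − 508) = -2566 J.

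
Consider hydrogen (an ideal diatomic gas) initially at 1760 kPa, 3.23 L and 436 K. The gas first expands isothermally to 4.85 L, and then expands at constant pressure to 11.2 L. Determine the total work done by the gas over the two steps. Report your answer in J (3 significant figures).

W_total ≈ 9750 J

Step 1 (isothermal): W = P₁V₁ ln(V₂/V₁) = (5685) ln(4.85/3.23) = 2311 J.
After step 1: P = 1172 kPa, V = 4.85 L, T = 436 K.
Step 2 (isobaric): W = PΔV = (1172 kPa)(11.2 − 4.85 L) = 7443 J.
W_total = 2311 + 7443 = 9754 J.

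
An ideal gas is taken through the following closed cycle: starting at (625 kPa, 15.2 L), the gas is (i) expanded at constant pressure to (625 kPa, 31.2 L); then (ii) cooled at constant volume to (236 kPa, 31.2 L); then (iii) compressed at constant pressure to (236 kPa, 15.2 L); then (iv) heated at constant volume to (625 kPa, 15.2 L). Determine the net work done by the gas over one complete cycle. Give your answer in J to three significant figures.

Constant-volume legs do no work.
W(i) = (625)(31.2 − 15.2) = 10000 J; W(iii) = (236)(15.2 − 31.2) = -3776 J.
W_net = 10000 − 3776 = 6224 J (the clockwise enclosed area).

W_net ≈ 6220 J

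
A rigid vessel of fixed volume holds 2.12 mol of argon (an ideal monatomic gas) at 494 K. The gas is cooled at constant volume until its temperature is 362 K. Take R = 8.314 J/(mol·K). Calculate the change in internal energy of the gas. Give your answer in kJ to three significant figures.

Constant volume ⇒ W = 0, so Q = ΔU = nCᵥΔT with Cᵥ = 3R/2 = 12.47 J/(mol·K).
ΔU = (2.12)(12.47)(362 − 494) = -3490 J.

ΔU ≈ -3.49 kJ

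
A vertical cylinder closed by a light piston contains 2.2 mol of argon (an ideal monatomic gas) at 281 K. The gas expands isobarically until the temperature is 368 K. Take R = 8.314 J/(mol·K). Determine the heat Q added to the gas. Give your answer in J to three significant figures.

Isobaric: W = nRΔT = (2.2)(8.314)(87) = 1591 J.
ΔU = nCᵥΔT with Cᵥ = 3R/2: ΔU = (2.2)(12.47)(87) = 2387 J.
Q = ΔU + W = 2387 + 1591 = 3978 J.

Q ≈ 3980 J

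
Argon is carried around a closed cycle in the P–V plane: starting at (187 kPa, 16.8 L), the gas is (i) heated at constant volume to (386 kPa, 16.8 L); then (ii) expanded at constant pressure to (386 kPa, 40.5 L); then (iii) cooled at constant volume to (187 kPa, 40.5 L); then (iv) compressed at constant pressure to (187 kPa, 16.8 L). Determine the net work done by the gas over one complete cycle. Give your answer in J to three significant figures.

W_net ≈ 4720 J

Constant-volume legs do no work.
W(ii) = (386)(40.5 − 16.8) = 9148 J; W(iv) = (187)(16.8 − 40.5) = -4432 J.
W_net = 9148 − 4432 = 4716 J (the clockwise enclosed area).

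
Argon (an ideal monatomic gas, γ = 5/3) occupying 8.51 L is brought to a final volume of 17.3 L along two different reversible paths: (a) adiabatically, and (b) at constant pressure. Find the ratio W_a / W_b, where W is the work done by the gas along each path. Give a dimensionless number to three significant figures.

Path (a) adiabatic: W = P₁V₁(1 − (V₁/V₂)^(γ−1))/(γ−1) → W_a/(P₁V₁) = 0.5653.
Path (b) isobaric: W = P₁(V₂ − V₁) → W_b/(P₁V₁) = 1.033.
W_a / W_b = 0.5653 / 1.033 = 0.5473.

W_a / W_b ≈ 0.547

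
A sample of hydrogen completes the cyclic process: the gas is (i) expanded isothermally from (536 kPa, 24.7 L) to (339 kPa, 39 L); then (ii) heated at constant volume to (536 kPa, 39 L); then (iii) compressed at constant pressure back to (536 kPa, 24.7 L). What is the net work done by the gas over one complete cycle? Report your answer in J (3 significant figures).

Leg (i): W = PᵢVᵢ ln(V_f/Vᵢ) = (13239) ln(39/24.7) = 6047 J.
Leg (ii): W = 0.
Leg (iii): W = PΔV = (536)(24.7 − 39) = -7665 J.
W_net = 6047 − 7665 = -1618 J.

W_net ≈ -1620 J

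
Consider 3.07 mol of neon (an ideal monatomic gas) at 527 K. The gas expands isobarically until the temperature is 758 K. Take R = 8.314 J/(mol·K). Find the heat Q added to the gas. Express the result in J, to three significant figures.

Q ≈ 14700 J

Isobaric: W = nRΔT = (3.07)(8.314)(231) = 5896 J.
ΔU = nCᵥΔT with Cᵥ = 3R/2: ΔU = (3.07)(12.47)(231) = 8844 J.
Q = ΔU + W = 8844 + 5896 = 14740 J.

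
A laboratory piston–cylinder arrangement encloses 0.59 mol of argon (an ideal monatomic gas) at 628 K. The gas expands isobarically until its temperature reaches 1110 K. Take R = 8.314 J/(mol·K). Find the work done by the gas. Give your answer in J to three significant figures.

Isobaric: W = P ΔV = nR ΔT.
W = (0.59)(8.314)(1110 − 628) = 2364 J.

W ≈ 2360 J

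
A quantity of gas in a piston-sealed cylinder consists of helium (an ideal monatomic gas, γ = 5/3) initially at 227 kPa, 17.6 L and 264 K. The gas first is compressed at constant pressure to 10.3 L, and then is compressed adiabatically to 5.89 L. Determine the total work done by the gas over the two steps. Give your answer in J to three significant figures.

W_total ≈ -3240 J

Step 1 (isobaric): W = PΔV = (227 kPa)(10.3 − 17.6 L) = -1657 J.
After step 1: P = 227 kPa, V = 10.3 L, T = 154.5 K.
Step 2 (adiabatic): W = (P₁V₁ − P₂V₂)/(γ−1) = (2338 − 3394)/0.667 = -1583 J.
W_total = -1657 − 1583 = -3241 J.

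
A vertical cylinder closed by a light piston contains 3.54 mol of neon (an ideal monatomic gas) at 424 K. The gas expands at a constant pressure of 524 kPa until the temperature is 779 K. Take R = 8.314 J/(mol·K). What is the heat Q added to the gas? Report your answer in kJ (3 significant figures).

Q ≈ 26.1 kJ

Isobaric: W = nRΔT = (3.54)(8.314)(355) = 10448 J.
ΔU = nCᵥΔT with Cᵥ = 3R/2: ΔU = (3.54)(12.47)(355) = 15672 J.
Q = ΔU + W = 15672 + 10448 = 26121 J.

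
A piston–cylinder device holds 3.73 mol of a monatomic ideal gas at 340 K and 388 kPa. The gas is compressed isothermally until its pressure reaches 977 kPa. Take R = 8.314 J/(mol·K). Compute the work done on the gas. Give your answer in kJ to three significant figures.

Isothermal process: W = nRT ln(V₂/V₁) = nRT ln(P₁/P₂).
W = (3.73)(8.314)(340) × ln(388/977)
  = 10544 × ln(0.3971) = 10544 × -0.9235
W_by_gas = -9737 J; work on gas = −W_by = 9737 J.

W ≈ 9.74 kJ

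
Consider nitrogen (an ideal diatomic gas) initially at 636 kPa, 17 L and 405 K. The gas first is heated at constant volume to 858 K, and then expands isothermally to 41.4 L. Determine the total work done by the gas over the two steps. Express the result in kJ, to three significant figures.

Step 1 (isochoric): W = 0 (constant volume).
After step 1: P = 1347 kPa (V unchanged).
Step 2 (isothermal): W = P₁V₁ ln(V₂/V₁) = (22905) ln(41.4/17) = 20387 J.
W_total = 0 + 20387 = 20387 J.

W_total ≈ 20.4 kJ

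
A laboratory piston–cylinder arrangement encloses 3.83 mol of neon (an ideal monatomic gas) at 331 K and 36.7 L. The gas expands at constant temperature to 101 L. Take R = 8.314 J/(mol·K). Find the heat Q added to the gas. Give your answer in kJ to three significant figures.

Q ≈ 10.7 kJ

Isothermal ⇒ ΔU = 0, so Q = W = nRT ln(V₂/V₁).
Q = (3.83)(8.314)(331) ln(101/36.7) = 10540 × 1.012 = 10670 J.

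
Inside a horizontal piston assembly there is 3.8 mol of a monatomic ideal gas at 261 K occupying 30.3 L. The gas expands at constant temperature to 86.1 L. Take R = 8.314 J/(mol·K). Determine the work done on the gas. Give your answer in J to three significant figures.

W ≈ -8610 J

Isothermal: W = nRT ln(V₂/V₁).
W = (3.8)(8.314)(261) × ln(86.1/30.3)
  = 8246 × 1.044
W_by_gas = 8612 J; work on gas = −W_by = -8612 J.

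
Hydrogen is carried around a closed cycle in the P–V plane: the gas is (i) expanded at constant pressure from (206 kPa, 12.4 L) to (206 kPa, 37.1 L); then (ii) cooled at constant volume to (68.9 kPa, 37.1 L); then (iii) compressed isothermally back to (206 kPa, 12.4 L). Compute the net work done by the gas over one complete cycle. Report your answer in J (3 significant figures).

W_net ≈ 2290 J

Leg (i): W = PΔV = (206)(37.1 − 12.4) = 5088 J.
Leg (ii): W = 0.
Leg (iii): W = PᵢVᵢ ln(V_f/Vᵢ) = (2556) ln(12.4/37.1) = -2801 J.
W_net = 5088 − 2801 = 2287 J.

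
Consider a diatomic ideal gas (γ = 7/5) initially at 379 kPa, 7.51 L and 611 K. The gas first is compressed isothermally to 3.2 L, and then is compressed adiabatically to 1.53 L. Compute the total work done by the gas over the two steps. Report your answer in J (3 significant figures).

Step 1 (isothermal): W = P₁V₁ ln(V₂/V₁) = (2846) ln(3.2/7.51) = -2428 J.
After step 1: P = 889.5 kPa, V = 3.2 L, T = 611 K.
Step 2 (adiabatic): W = (P₁V₁ − P₂V₂)/(γ−1) = (2846 − 3824)/0.4 = -2443 J.
W_total = -2428 − 2443 = -4871 J.

W_total ≈ -4870 J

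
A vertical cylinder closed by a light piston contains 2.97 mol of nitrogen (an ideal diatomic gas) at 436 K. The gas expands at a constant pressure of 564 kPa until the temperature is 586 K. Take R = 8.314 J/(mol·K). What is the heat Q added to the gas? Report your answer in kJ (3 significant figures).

Q ≈ 13.0 kJ

Isobaric: W = nRΔT = (2.97)(8.314)(150) = 3704 J.
ΔU = nCᵥΔT with Cᵥ = 5R/2: ΔU = (2.97)(20.79)(150) = 9260 J.
Q = ΔU + W = 9260 + 3704 = 12964 J.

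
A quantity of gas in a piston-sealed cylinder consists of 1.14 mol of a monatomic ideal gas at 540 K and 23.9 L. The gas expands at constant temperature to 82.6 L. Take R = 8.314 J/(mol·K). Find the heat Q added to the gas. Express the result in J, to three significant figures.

Q ≈ 6350 J

Isothermal ⇒ ΔU = 0, so Q = W = nRT ln(V₂/V₁).
Q = (1.14)(8.314)(540) ln(82.6/23.9) = 5118 × 1.24 = 6347 J.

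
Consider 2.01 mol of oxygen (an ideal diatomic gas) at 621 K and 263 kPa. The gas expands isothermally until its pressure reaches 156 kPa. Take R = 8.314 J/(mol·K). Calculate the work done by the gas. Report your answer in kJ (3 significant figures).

Isothermal process: W = nRT ln(V₂/V₁) = nRT ln(P₁/P₂).
W = (2.01)(8.314)(621) × ln(263/156)
  = 10378 × ln(1.686) = 10378 × 0.5223
W_by_gas = 5420 J.

W ≈ 5.42 kJ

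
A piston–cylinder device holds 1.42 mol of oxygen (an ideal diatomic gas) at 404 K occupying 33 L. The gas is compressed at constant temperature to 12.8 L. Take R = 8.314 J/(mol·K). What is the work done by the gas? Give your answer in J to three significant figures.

W ≈ -4520 J

Isothermal: W = nRT ln(V₂/V₁).
W = (1.42)(8.314)(404) × ln(12.8/33)
  = 4770 × -0.9471
W_by_gas = -4517 J.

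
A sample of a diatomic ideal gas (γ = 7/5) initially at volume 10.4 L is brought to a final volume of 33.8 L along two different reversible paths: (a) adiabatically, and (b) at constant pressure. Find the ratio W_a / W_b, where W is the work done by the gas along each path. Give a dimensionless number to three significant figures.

Path (a) adiabatic: W = P₁V₁(1 − (V₁/V₂)^(γ−1))/(γ−1) → W_a/(P₁V₁) = 0.9398.
Path (b) isobaric: W = P₁(V₂ − V₁) → W_b/(P₁V₁) = 2.25.
W_a / W_b = 0.9398 / 2.25 = 0.4177.

W_a / W_b ≈ 0.418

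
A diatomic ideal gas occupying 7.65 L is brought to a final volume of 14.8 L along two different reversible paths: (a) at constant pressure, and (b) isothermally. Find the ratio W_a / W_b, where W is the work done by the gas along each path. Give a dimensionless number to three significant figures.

W_a / W_b ≈ 1.42

Path (a) isobaric: W = P₁(V₂ − V₁) → W_a/(P₁V₁) = 0.9346.
Path (b) isothermal: W = P₁V₁ ln(V₂/V₁) → W_b/(P₁V₁) = 0.6599.
W_a / W_b = 0.9346 / 0.6599 = 1.416.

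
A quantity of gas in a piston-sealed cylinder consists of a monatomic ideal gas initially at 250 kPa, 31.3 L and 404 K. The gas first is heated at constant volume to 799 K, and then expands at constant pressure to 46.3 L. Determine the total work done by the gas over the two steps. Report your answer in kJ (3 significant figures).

W_total ≈ 7.42 kJ

Step 1 (isochoric): W = 0 (constant volume).
After step 1: P = 494.4 kPa (V unchanged).
Step 2 (isobaric): W = PΔV = (494.4 kPa)(46.3 − 31.3 L) = 7416 J.
W_total = 0 + 7416 = 7416 J.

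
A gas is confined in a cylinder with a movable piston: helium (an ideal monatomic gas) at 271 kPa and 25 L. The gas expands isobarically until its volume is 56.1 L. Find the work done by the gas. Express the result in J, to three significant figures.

W ≈ 8430 J

Isobaric: W = P ΔV.
W = (271 kPa)(56.1 − 25 L) = (271)(31.1) = 8428 J.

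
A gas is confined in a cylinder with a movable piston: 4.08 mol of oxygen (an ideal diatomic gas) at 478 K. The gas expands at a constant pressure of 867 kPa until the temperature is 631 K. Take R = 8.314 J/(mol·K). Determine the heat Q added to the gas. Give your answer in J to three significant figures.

Isobaric: W = nRΔT = (4.08)(8.314)(153) = 5190 J.
ΔU = nCᵥΔT with Cᵥ = 5R/2: ΔU = (4.08)(20.79)(153) = 12975 J.
Q = ΔU + W = 12975 + 5190 = 18165 J.

Q ≈ 18200 J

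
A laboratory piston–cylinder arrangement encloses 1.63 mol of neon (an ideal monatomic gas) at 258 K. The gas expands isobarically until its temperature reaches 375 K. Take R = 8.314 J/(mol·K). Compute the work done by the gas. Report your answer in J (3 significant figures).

Isobaric: W = P ΔV = nR ΔT.
W = (1.63)(8.314)(375 − 258) = 1586 J.

W ≈ 1590 J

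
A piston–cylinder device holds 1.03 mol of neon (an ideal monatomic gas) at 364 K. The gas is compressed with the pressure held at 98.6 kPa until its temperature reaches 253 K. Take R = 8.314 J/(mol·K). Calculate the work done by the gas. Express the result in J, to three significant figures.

W ≈ -951 J

Isobaric: W = P ΔV = nR ΔT.
W = (1.03)(8.314)(253 − 364) = -950.5 J.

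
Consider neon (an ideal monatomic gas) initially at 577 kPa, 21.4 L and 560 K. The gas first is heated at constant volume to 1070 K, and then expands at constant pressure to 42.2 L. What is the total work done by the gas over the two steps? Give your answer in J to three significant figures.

Step 1 (isochoric): W = 0 (constant volume).
After step 1: P = 1102 kPa (V unchanged).
Step 2 (isobaric): W = PΔV = (1102 kPa)(42.2 − 21.4 L) = 22932 J.
W_total = 0 + 22932 = 22932 J.

W_total ≈ 22900 J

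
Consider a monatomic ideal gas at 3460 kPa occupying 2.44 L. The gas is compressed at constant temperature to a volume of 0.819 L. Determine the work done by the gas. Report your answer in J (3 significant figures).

W ≈ -9220 J

Isothermal: W = nRT ln(V₂/V₁) = P₁V₁ ln(V₂/V₁).
P₁V₁ = (3460 kPa)(2.44 L) = 8442 J.
W = 8442 × ln(0.819/2.44) = 8442 × -1.092
W_by_gas = -9216 J.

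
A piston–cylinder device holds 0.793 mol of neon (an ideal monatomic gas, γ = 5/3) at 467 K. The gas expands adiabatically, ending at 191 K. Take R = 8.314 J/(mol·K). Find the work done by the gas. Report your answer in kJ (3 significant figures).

W ≈ 2.73 kJ

Adiabatic ⇒ Q = 0, so W_by = −ΔU = nCᵥ(T₁ − T₂).
Cᵥ = 3R/2 = 12.47 J/(mol·K).
W = (0.793)(12.47)(467 − 191) = 2730 J.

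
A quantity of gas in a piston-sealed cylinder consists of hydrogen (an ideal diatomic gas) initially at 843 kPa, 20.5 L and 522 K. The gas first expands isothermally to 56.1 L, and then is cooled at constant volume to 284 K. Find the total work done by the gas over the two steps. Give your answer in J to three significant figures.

W_total ≈ 17400 J

Step 1 (isothermal): W = P₁V₁ ln(V₂/V₁) = (17282) ln(56.1/20.5) = 17397 J.
Step 2 (isochoric): W = 0 (constant volume).
W_total = 17397 + 0 = 17397 J.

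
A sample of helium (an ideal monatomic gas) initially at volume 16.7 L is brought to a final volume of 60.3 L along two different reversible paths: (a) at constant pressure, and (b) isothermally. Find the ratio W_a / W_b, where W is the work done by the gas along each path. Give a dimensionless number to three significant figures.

Path (a) isobaric: W = P₁(V₂ − V₁) → W_a/(P₁V₁) = 2.611.
Path (b) isothermal: W = P₁V₁ ln(V₂/V₁) → W_b/(P₁V₁) = 1.284.
W_a / W_b = 2.611 / 1.284 = 2.033.

W_a / W_b ≈ 2.03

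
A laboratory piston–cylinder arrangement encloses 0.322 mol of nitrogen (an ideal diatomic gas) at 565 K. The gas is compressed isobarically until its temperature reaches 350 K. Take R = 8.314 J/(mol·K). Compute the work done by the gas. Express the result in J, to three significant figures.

Isobaric: W = P ΔV = nR ΔT.
W = (0.322)(8.314)(350 − 565) = -575.6 J.

W ≈ -576 J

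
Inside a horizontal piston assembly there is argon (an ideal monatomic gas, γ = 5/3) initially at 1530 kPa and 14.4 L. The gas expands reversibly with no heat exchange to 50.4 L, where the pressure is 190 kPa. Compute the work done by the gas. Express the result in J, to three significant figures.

W ≈ 18700 J

Adiabatic: W = (P₁V₁ − P₂V₂)/(γ − 1) with γ = 5/3.
P₁V₁ = 22032 J, P₂V₂ = 9576 J.
W = (22032 − 9576) / 0.6667 = 18684 J.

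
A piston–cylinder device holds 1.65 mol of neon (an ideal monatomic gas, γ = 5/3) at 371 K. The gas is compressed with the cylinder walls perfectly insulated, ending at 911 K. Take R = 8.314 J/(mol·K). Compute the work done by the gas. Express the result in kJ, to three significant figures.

Adiabatic ⇒ Q = 0, so W_by = −ΔU = nCᵥ(T₁ − T₂).
Cᵥ = 3R/2 = 12.47 J/(mol·K).
W = (1.65)(12.47)(371 − 911) = -11112 J.

W ≈ -11.1 kJ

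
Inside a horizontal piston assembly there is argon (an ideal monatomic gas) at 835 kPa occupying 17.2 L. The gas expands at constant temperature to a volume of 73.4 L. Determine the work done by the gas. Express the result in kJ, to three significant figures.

Isothermal: W = nRT ln(V₂/V₁) = P₁V₁ ln(V₂/V₁).
P₁V₁ = (835 kPa)(17.2 L) = 14362 J.
W = 14362 × ln(73.4/17.2) = 14362 × 1.451
W_by_gas = 20839 J.

W ≈ 20.8 kJ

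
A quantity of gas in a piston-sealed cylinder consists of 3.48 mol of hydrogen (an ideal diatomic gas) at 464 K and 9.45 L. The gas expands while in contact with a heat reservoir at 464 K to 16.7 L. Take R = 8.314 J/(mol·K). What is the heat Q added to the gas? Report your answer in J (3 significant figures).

Isothermal ⇒ ΔU = 0, so Q = W = nRT ln(V₂/V₁).
Q = (3.48)(8.314)(464) ln(16.7/9.45) = 13425 × 0.5694 = 7644 J.

Q ≈ 7640 J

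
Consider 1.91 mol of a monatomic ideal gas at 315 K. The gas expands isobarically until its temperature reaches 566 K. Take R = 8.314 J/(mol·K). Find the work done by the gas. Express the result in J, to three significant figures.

Isobaric: W = P ΔV = nR ΔT.
W = (1.91)(8.314)(566 − 315) = 3986 J.

W ≈ 3990 J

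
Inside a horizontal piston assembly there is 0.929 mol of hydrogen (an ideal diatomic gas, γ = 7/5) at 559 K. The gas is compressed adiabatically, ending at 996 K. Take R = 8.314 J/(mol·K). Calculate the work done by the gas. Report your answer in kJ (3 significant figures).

Adiabatic ⇒ Q = 0, so W_by = −ΔU = nCᵥ(T₁ − T₂).
Cᵥ = 5R/2 = 20.79 J/(mol·K).
W = (0.929)(20.79)(559 − 996) = -8438 J.

W ≈ -8.44 kJ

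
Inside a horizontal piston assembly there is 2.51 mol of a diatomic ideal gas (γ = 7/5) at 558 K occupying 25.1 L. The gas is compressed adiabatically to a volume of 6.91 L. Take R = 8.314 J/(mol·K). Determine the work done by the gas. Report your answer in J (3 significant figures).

W ≈ -19700 J

Adiabatic: TV^(γ−1) = const with γ = 7/5.
T₂ = T₁ (V₁/V₂)^(γ−1) = 558 × (25.1/6.91)^0.4 = 558 × 1.675 = 934.8 K.
W_by = nCᵥ(T₁ − T₂) = (2.51)(20.79)(558 − 934.8) = -19657 J.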